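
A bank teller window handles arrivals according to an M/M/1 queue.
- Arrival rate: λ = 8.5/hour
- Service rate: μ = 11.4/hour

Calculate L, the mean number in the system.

ρ = λ/μ = 8.5/11.4 = 0.7456
For M/M/1: L = λ/(μ-λ)
L = 8.5/(11.4-8.5) = 8.5/2.90
L = 2.9310 transactions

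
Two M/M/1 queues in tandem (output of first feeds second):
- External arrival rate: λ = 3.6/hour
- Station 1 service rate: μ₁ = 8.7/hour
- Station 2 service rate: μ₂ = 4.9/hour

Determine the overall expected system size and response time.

By Jackson's theorem, each station behaves as independent M/M/1.
Station 1: ρ₁ = 3.6/8.7 = 0.4138, L₁ = ρ₁/(1-ρ₁) = λ/(μ₁-λ) = 3.6/5.10 = 0.7059
Station 2: ρ₂ = 3.6/4.9 = 0.7347, L₂ = ρ₂/(1-ρ₂) = λ/(μ₂-λ) = 3.6/1.30 = 2.7692
Total: L = L₁ + L₂ = 0.7059 + 2.7692 = 3.4751
W = L/λ = 3.4751/3.6 = 0.9653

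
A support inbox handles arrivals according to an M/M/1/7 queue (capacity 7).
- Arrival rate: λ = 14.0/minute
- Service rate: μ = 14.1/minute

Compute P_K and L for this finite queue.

ρ = λ/μ = 14.0/14.1 = 0.9929
P₀ = (1-ρ)/(1-ρ^(K+1)) = (1-0.9929)/(1-0.9929^8) = 0.007100/0.05541 = 0.1281
P_K = P₀×ρ^K = 0.1281 × 0.9929^7 = 0.1281 × 0.9513 = 0.1219
Blocking probability P_7 = 0.1219 (12.19%)
L = ρ[1 - (K+1)ρ^K + Kρ^(K+1)] / [(1-ρ)(1-ρ^(K+1))]
L = 0.9929 × (1 - 8×0.95134617 + 7×0.94459161) / ((1 - 0.9929) × (1 - 0.94459161)) = 3.4626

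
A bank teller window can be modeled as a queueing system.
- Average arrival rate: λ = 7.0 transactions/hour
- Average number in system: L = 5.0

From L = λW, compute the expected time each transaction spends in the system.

Little's Law: L = λW, so W = L/λ
W = 5.0/7.0 = 0.7143 hours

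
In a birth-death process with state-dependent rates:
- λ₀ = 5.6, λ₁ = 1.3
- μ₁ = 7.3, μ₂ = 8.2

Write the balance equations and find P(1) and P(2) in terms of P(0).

Balance equations:
State 0: λ₀P₀ = μ₁P₁ → P₁ = (λ₀/μ₁)P₀ = (5.6/7.3)P₀ = 0.7671P₀
State 1: P₂ = (λ₀λ₁)/(μ₁μ₂)P₀ = (5.6×1.3)/(7.3×8.2)P₀ = 0.1216P₀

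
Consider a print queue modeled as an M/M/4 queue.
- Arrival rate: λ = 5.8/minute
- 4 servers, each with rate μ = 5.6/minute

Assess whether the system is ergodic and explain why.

Stability requires ρ = λ/(cμ) < 1
ρ = 5.8/(4 × 5.6) = 5.8/22.40 = 0.2589
Since 0.2589 < 1, the system is STABLE.
The servers are busy 25.89% of the time.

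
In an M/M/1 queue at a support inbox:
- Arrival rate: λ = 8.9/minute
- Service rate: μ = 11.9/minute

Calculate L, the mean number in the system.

ρ = λ/μ = 8.9/11.9 = 0.7479
For M/M/1: L = λ/(μ-λ)
L = 8.9/(11.9-8.9) = 8.9/3.00
L = 2.9667 emails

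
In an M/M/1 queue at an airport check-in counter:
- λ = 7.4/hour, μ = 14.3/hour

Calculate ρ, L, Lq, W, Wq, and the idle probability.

Step 1: ρ = λ/μ = 7.4/14.3 = 0.5175
Step 2: L = λ/(μ-λ) = 7.4/6.90 = 1.0725
Step 3: Lq = λ²/(μ(μ-λ)) = 54.76/(14.3×6.90) = 0.5550
Step 4: W = 1/(μ-λ) = 1/6.90 = 0.14493
Step 5: Wq = λ/(μ(μ-λ)) = 7.4/(14.3×6.90) = 0.07500
Step 6: P(0) = 1-ρ = 0.4825
Verify: L = λW = 7.4×0.14493 = 1.0725 ✔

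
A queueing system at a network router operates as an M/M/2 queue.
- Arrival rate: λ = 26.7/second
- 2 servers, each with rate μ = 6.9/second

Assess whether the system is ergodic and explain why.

Stability requires ρ = λ/(cμ) < 1
ρ = 26.7/(2 × 6.9) = 26.7/13.80 = 1.9348
Since 1.9348 ≥ 1, the system is UNSTABLE.
Need c > λ/μ = 26.7/6.9 = 3.87.
Minimum servers needed: c = 4.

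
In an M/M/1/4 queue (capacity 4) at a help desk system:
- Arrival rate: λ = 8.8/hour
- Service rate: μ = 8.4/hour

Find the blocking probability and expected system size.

ρ = λ/μ = 8.8/8.4 = 1.04762
P₀ = (1-ρ)/(1-ρ^(K+1)) = (1-1.04762)/(1-1.04762^5) = -0.04762/-0.2619 = 0.1818
P_K = P₀×ρ^K = 0.1818 × 1.04762^4 = 0.1818 × 1.2045 = 0.2190
Blocking probability P_4 = 0.2190 (21.90%)
L = ρ[1 - (K+1)ρ^K + Kρ^(K+1)] / [(1-ρ)(1-ρ^(K+1))]
L = 1.04762 × (1 - 5×1.2045231 + 4×1.2618825) / ((1 - 1.04762) × (1 - 1.2618825)) = 2.0930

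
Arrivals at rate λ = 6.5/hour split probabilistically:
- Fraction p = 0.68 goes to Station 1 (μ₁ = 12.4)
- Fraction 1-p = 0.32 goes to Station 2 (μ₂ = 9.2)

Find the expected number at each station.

Effective rates: λ₁ = 6.5×0.68 = 4.42, λ₂ = 6.5×0.32 = 2.08
Station 1: ρ₁ = 4.42/12.4 = 0.35645, L₁ = ρ₁/(1-ρ₁) = 0.35645/(1-0.35645) = 0.5539
Station 2: ρ₂ = 2.08/9.2 = 0.22609, L₂ = ρ₂/(1-ρ₂) = 0.22609/(1-0.22609) = 0.2921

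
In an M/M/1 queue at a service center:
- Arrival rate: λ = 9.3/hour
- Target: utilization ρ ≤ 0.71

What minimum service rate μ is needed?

ρ = λ/μ, so μ = λ/ρ
μ ≥ 9.3/0.71 = 13.0986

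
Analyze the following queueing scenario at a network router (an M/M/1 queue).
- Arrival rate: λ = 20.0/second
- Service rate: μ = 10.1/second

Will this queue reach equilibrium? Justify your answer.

Stability requires ρ = λ/(cμ) < 1
ρ = 20.0/(1 × 10.1) = 20.0/10.10 = 1.9802
Since 1.9802 ≥ 1, the system is UNSTABLE.
Queue grows without bound. Need μ > λ = 20.0.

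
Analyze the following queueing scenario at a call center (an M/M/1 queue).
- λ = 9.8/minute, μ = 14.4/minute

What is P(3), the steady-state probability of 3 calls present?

ρ = λ/μ = 9.8/14.4 = 0.6806
P(n) = (1-ρ)ρⁿ
P(3) = (1-0.6806) × 0.6806^3
P(3) = 0.3194 × 0.3153
P(3) = 0.1007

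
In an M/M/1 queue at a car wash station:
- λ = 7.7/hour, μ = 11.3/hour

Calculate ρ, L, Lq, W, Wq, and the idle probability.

Step 1: ρ = λ/μ = 7.7/11.3 = 0.6814
Step 2: L = λ/(μ-λ) = 7.7/3.60 = 2.1389
Step 3: Lq = λ²/(μ(μ-λ)) = 59.29/(11.3×3.60) = 1.4575
Step 4: W = 1/(μ-λ) = 1/3.60 = 0.27778
Step 5: Wq = λ/(μ(μ-λ)) = 7.7/(11.3×3.60) = 0.1893
Step 6: P(0) = 1-ρ = 0.3186
Verify: L = λW = 7.7×0.27778 = 2.1389 ✔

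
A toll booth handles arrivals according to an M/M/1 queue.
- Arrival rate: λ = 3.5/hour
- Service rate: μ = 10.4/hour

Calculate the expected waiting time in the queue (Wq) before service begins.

First, compute utilization: ρ = λ/μ = 3.5/10.4 = 0.3365
For M/M/1: Wq = λ/(μ(μ-λ))
Wq = 3.5/(10.4 × (10.4-3.5))
Wq = 3.5/(10.4 × 6.90)
Wq = 0.04877 hours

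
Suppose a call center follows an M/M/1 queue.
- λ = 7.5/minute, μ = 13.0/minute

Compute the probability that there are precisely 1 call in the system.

ρ = λ/μ = 7.5/13.0 = 0.5769
P(n) = (1-ρ)ρⁿ
P(1) = (1-0.5769) × 0.5769^1
P(1) = 0.4231 × 0.5769
P(1) = 0.2441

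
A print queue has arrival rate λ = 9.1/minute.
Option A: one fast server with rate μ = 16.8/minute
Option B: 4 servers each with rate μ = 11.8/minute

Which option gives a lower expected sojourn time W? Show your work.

Option A: single server μ = 16.8 (M/M/1)
  ρ_A = 9.1/16.8 = 0.5417
  W_A = 1/(μ-λ) = 1/(16.8-9.1) = 1/7.70 = 0.1299

Option B: 4 servers μ = 11.8 (M/M/4)
  ρ_B = λ/(cμ) = 9.1/(4×11.8) = 0.1928
  Offered load a = λ/μ = cρ = 9.1/11.8 = 0.7712
  P₀ = [ Σₙ₌₀^3 aⁿ/n! + a^4/(4!(1-ρ)) ]⁻¹
  Σ = a^0/0! + a^1/1! + a^2/2! + a^3/3! = 1.0000 + 0.7712 + 0.2974 + 0.07644 = 2.1450
  a^4/(4!(1-ρ)) = 0.3537/(24 × 0.8072) = 0.01826
  P₀ = 1/(2.1450 + 0.01826) = 0.4623
  Lq = P₀·a^4·ρ / (4!(1-ρ)²) = 0.4623 × 0.3537 × 0.1928 / (24 × 0.6516) = 0.002016
  Wq_B = Lq/λ = 0.002016/9.1 = 0.0002215
  W_B = Wq_B + 1/μ = 0.0002215 + 0.08475 = 0.08497

Since W_B = 0.08497 < W_A = 0.1299, Option B (multiple servers) has the shorter time in system.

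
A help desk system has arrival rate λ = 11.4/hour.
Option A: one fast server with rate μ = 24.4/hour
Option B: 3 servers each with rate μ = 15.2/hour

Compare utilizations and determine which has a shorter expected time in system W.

Option A: single server μ = 24.4 (M/M/1)
  ρ_A = 11.4/24.4 = 0.4672
  W_A = 1/(μ-λ) = 1/(24.4-11.4) = 1/13.00 = 0.07692

Option B: 3 servers μ = 15.2 (M/M/3)
  ρ_B = λ/(cμ) = 11.4/(3×15.2) = 0.2500
  Offered load a = λ/μ = cρ = 11.4/15.2 = 0.7500
  P₀ = [ Σₙ₌₀^2 aⁿ/n! + a^3/(3!(1-ρ)) ]⁻¹
  Σ = a^0/0! + a^1/1! + a^2/2! = 1.0000 + 0.75000 + 0.28125 = 2.0312
  a^3/(3!(1-ρ)) = 0.42188/(6 × 0.75000) = 0.09375
  P₀ = 1/(2.0312 + 0.09375) = 0.4706
  Lq = P₀·a^3·ρ / (3!(1-ρ)²) = 0.4706 × 0.4219 × 0.2500 / (6 × 0.5625) = 0.01471
  Wq_B = Lq/λ = 0.01471/11.4 = 0.001290
  W_B = Wq_B + 1/μ = 0.001290 + 0.06579 = 0.06708

Since W_B = 0.06708 < W_A = 0.07692, Option B (multiple servers) has the shorter time in system.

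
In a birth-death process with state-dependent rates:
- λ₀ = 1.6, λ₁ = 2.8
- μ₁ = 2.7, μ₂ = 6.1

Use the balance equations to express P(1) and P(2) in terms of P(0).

Balance equations:
State 0: λ₀P₀ = μ₁P₁ → P₁ = (λ₀/μ₁)P₀ = (1.6/2.7)P₀ = 0.5926P₀
State 1: P₂ = (λ₀λ₁)/(μ₁μ₂)P₀ = (1.6×2.8)/(2.7×6.1)P₀ = 0.2720P₀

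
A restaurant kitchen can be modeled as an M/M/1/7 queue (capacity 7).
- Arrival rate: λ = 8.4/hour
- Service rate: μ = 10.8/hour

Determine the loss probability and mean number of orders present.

ρ = λ/μ = 8.4/10.8 = 0.77778
P₀ = (1-ρ)/(1-ρ^(K+1)) = (1-0.77778)/(1-0.77778^8) = 0.2222/0.8661 = 0.2566
P_K = P₀×ρ^K = 0.25658 × 0.77778^7 = 0.25658 × 0.17219 = 0.04418
Blocking probability P_7 = 0.04418 (4.42%)
L = ρ[1 - (K+1)ρ^K + Kρ^(K+1)] / [(1-ρ)(1-ρ^(K+1))]
L = 0.77778 × (1 - 8×0.172186 + 7×0.133923) / ((1 - 0.77778) × (1 - 0.133923)) = 2.2630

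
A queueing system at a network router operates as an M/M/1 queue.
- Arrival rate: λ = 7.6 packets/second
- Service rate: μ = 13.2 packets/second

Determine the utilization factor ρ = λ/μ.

Server utilization: ρ = λ/μ
ρ = 7.6/13.2 = 0.5758
The server is busy 57.58% of the time.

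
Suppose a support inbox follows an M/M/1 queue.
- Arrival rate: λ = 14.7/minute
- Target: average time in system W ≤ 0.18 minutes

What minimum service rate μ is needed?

For M/M/1: W = 1/(μ-λ)
Need W ≤ 0.18, so 1/(μ-λ) ≤ 0.18
μ - λ ≥ 1/0.18 = 5.5556
μ ≥ 14.7 + 5.5556 = 20.2556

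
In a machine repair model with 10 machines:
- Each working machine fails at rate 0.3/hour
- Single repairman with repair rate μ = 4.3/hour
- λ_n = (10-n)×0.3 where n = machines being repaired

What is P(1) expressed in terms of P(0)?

P(1)/P(0) = ∏_{i=0}^{1-1} λ_i/μ_{i+1}
= (10-0)×0.3/4.3
= 0.6977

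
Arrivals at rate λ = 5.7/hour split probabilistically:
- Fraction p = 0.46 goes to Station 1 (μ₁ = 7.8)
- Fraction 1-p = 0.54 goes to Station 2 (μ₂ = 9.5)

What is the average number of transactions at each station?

Effective rates: λ₁ = 5.7×0.46 = 2.622, λ₂ = 5.7×0.54 = 3.078
Station 1: ρ₁ = 2.622/7.8 = 0.33615, L₁ = ρ₁/(1-ρ₁) = 0.33615/(1-0.33615) = 0.5064
Station 2: ρ₂ = 3.078/9.5 = 0.3240, L₂ = ρ₂/(1-ρ₂) = 0.3240/(1-0.3240) = 0.4793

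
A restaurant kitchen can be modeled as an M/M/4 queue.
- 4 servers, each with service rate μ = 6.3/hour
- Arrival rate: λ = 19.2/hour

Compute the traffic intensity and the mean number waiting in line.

Traffic intensity: ρ = λ/(cμ) = 19.2/(4×6.3) = 0.7619
Since ρ = 0.7619 < 1, system is stable.
Offered load a = λ/μ = cρ = 19.2/6.3 = 3.0476
P₀ = [ Σₙ₌₀^3 aⁿ/n! + a^4/(4!(1-ρ)) ]⁻¹
Σ = a^0/0! + a^1/1! + a^2/2! + a^3/3! = 1.0000 + 3.0476 + 4.6440 + 4.7177 = 13.4093
a^4/(4!(1-ρ)) = 86.2666/(24 × 0.238095) = 15.0967
P₀ = 1/(13.4093 + 15.0967) = 0.03508
Lq = P₀·a^4·ρ / (4!(1-ρ)²) = 0.03508 × 86.2666 × 0.7619 / (24 × 0.05669) = 1.6947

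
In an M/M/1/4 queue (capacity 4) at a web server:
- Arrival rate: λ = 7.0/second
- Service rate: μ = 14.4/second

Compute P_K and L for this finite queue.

ρ = λ/μ = 7.0/14.4 = 0.48611
P₀ = (1-ρ)/(1-ρ^(K+1)) = (1-0.48611)/(1-0.48611^5) = 0.5139/0.9729 = 0.5282
P_K = P₀×ρ^K = 0.52823 × 0.48611^4 = 0.52823 × 0.055839 = 0.02950
Blocking probability P_4 = 0.02950 (2.95%)
L = ρ[1 - (K+1)ρ^K + Kρ^(K+1)] / [(1-ρ)(1-ρ^(K+1))]
L = 0.48611 × (1 - 5×0.05584 + 4×0.02714) / ((1 - 0.48611) × (1 - 0.02714)) = 0.8064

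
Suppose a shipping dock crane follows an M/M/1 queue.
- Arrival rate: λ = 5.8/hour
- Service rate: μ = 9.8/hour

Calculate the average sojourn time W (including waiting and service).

First, compute utilization: ρ = λ/μ = 5.8/9.8 = 0.5918
For M/M/1: W = 1/(μ-λ)
W = 1/(9.8-5.8) = 1/4.00
W = 0.2500 hours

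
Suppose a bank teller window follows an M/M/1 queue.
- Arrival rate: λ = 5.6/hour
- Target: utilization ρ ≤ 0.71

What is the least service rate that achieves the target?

ρ = λ/μ, so μ = λ/ρ
μ ≥ 5.6/0.71 = 7.8873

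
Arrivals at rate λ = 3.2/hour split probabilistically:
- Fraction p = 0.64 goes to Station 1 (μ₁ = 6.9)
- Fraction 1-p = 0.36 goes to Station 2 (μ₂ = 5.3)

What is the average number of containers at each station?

Effective rates: λ₁ = 3.2×0.64 = 2.048, λ₂ = 3.2×0.36 = 1.152
Station 1: ρ₁ = 2.048/6.9 = 0.2968, L₁ = ρ₁/(1-ρ₁) = 0.2968/(1-0.2968) = 0.4221
Station 2: ρ₂ = 1.152/5.3 = 0.21736, L₂ = ρ₂/(1-ρ₂) = 0.21736/(1-0.21736) = 0.2777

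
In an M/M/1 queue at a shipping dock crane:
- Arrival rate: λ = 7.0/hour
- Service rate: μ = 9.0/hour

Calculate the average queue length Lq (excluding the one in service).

ρ = λ/μ = 7.0/9.0 = 0.7778
For M/M/1: Lq = λ²/(μ(μ-λ))
Lq = 49.00/(9.0 × 2.00)
Lq = 2.7222 containers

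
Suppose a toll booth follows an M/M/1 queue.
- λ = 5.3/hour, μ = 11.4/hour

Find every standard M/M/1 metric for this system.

Step 1: ρ = λ/μ = 5.3/11.4 = 0.4649
Step 2: L = λ/(μ-λ) = 5.3/6.10 = 0.8689
Step 3: Lq = λ²/(μ(μ-λ)) = 28.09/(11.4×6.10) = 0.4039
Step 4: W = 1/(μ-λ) = 1/6.10 = 0.163934
Step 5: Wq = λ/(μ(μ-λ)) = 5.3/(11.4×6.10) = 0.07622
Step 6: P(0) = 1-ρ = 0.5351
Verify: L = λW = 5.3×0.163934 = 0.8689 ✔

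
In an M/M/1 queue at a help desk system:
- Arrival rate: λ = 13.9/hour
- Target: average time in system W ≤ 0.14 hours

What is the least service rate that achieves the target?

For M/M/1: W = 1/(μ-λ)
Need W ≤ 0.14, so 1/(μ-λ) ≤ 0.14
μ - λ ≥ 1/0.14 = 7.1429
μ ≥ 13.9 + 7.1429 = 21.0429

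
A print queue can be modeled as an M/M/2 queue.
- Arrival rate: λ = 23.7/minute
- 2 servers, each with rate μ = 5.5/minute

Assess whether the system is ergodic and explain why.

Stability requires ρ = λ/(cμ) < 1
ρ = 23.7/(2 × 5.5) = 23.7/11.00 = 2.1545
Since 2.1545 ≥ 1, the system is UNSTABLE.
Need c > λ/μ = 23.7/5.5 = 4.31.
Minimum servers needed: c = 5.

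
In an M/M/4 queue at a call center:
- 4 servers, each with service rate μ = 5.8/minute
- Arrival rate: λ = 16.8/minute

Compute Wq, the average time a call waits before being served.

Traffic intensity: ρ = λ/(cμ) = 16.8/(4×5.8) = 0.7241
Since ρ = 0.7241 < 1, system is stable.
Offered load a = λ/μ = cρ = 16.8/5.8 = 2.8966
P₀ = [ Σₙ₌₀^3 aⁿ/n! + a^4/(4!(1-ρ)) ]⁻¹
Σ = a^0/0! + a^1/1! + a^2/2! + a^3/3! = 1.00000 + 2.89655 + 4.19501 + 4.05035 = 12.1419
a^4/(4!(1-ρ)) = 70.3923/(24 × 0.275862) = 10.6322
P₀ = 1/(12.1419 + 10.6322) = 0.04391
Lq = P₀·a^4·ρ / (4!(1-ρ)²) = 0.043910 × 70.3923 × 0.72414 / (24 × 0.076100) = 1.2255
Wq = Lq/λ = 1.2255/16.8 = 0.07295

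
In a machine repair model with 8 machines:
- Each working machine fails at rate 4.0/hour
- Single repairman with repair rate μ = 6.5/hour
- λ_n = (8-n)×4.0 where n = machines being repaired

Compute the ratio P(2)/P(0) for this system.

P(2)/P(0) = ∏_{i=0}^{2-1} λ_i/μ_{i+1}
= (8-0)×4.0/6.5 × (8-1)×4.0/6.5
= 21.2071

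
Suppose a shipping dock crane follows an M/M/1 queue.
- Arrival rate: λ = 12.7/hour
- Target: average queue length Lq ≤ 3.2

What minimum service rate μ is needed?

For M/M/1: Lq = λ²/(μ(μ-λ))
Need Lq ≤ 3.2, i.e. μ(μ-λ) ≥ λ²/3.2
μ² - 12.7μ - 161.29/3.2 ≥ 0  →  μ² - 12.7μ - 50.40312 ≥ 0
Quadratic formula (positive root): μ = [λ + √(λ² + 4×50.40312)]/2
Discriminant: 161.29 + 4×50.40312 = 362.9025, √362.9025 = 19.0500
μ ≥ (12.7 + 19.0500)/2 = 15.8750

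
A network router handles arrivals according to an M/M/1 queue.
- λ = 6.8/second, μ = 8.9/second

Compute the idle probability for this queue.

ρ = λ/μ = 6.8/8.9 = 0.7640
P(0) = 1 - ρ = 1 - 0.7640 = 0.2360
The server is idle 23.60% of the time.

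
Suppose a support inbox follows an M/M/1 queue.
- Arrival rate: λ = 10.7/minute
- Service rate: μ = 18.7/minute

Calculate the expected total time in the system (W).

First, compute utilization: ρ = λ/μ = 10.7/18.7 = 0.5722
For M/M/1: W = 1/(μ-λ)
W = 1/(18.7-10.7) = 1/8.00
W = 0.1250 minutes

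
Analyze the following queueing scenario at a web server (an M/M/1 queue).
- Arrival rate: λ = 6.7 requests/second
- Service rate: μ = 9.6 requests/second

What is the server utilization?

Server utilization: ρ = λ/μ
ρ = 6.7/9.6 = 0.6979
The server is busy 69.79% of the time.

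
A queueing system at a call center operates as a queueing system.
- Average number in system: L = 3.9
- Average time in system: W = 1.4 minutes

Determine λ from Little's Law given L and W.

Little's Law: L = λW, so λ = L/W
λ = 3.9/1.4 = 2.7857 calls/minute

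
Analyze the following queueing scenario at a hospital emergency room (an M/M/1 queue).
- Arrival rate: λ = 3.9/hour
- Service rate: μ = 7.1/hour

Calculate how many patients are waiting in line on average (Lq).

ρ = λ/μ = 3.9/7.1 = 0.5493
For M/M/1: Lq = λ²/(μ(μ-λ))
Lq = 15.21/(7.1 × 3.20)
Lq = 0.6695 patients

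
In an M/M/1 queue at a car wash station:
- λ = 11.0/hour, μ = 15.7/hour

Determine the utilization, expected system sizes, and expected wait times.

Step 1: ρ = λ/μ = 11.0/15.7 = 0.7006
Step 2: L = λ/(μ-λ) = 11.0/4.70 = 2.3404
Step 3: Lq = λ²/(μ(μ-λ)) = 121.00/(15.7×4.70) = 1.6398
Step 4: W = 1/(μ-λ) = 1/4.70 = 0.212766
Step 5: Wq = λ/(μ(μ-λ)) = 11.0/(15.7×4.70) = 0.1491
Step 6: P(0) = 1-ρ = 0.2994
Verify: L = λW = 11.0×0.212766 = 2.3404 ✔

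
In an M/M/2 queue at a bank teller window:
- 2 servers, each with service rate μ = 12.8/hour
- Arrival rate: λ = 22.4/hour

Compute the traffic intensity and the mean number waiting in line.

Traffic intensity: ρ = λ/(cμ) = 22.4/(2×12.8) = 0.8750
Since ρ = 0.8750 < 1, system is stable.
Offered load a = λ/μ = cρ = 22.4/12.8 = 1.7500
P₀ = [ Σₙ₌₀^1 aⁿ/n! + a^2/(2!(1-ρ)) ]⁻¹
Σ = a^0/0! + a^1/1! = 1.0000 + 1.7500 = 2.7500
a^2/(2!(1-ρ)) = 3.0625/(2 × 0.1250) = 12.2500
P₀ = 1/(2.7500 + 12.2500) = 0.06667
Lq = P₀·a^2·ρ / (2!(1-ρ)²) = 0.066667 × 3.0625 × 0.87500 / (2 × 0.015625) = 5.7167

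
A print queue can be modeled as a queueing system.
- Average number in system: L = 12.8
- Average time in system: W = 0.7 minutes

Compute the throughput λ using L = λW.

Little's Law: L = λW, so λ = L/W
λ = 12.8/0.7 = 18.2857 jobs/minute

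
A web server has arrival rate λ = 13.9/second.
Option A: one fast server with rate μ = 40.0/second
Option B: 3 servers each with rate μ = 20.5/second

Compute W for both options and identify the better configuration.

Option A: single server μ = 40.0 (M/M/1)
  ρ_A = 13.9/40.0 = 0.3475
  W_A = 1/(μ-λ) = 1/(40.0-13.9) = 1/26.10 = 0.03831

Option B: 3 servers μ = 20.5 (M/M/3)
  ρ_B = λ/(cμ) = 13.9/(3×20.5) = 0.2260
  Offered load a = λ/μ = cρ = 13.9/20.5 = 0.6780
  P₀ = [ Σₙ₌₀^2 aⁿ/n! + a^3/(3!(1-ρ)) ]⁻¹
  Σ = a^0/0! + a^1/1! + a^2/2! = 1.0000 + 0.6780 + 0.2299 = 1.9079
  a^3/(3!(1-ρ)) = 0.31173/(6 × 0.77398) = 0.06713
  P₀ = 1/(1.9079 + 0.06713) = 0.5063
  Lq = P₀·a^3·ρ / (3!(1-ρ)²) = 0.50632 × 0.31173 × 0.22602 / (6 × 0.59905) = 0.009925
  Wq_B = Lq/λ = 0.009925/13.9 = 0.0007140
  W_B = Wq_B + 1/μ = 0.0007140 + 0.04878 = 0.04949

Since W_A = 0.03831 < W_B = 0.04949, Option A (single fast server) has the shorter time in system.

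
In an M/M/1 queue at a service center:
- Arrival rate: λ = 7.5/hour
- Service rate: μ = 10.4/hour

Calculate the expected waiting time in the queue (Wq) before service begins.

First, compute utilization: ρ = λ/μ = 7.5/10.4 = 0.7212
For M/M/1: Wq = λ/(μ(μ-λ))
Wq = 7.5/(10.4 × (10.4-7.5))
Wq = 7.5/(10.4 × 2.90)
Wq = 0.2487 hours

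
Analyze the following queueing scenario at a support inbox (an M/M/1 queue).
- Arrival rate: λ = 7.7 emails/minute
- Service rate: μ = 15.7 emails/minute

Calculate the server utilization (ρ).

Server utilization: ρ = λ/μ
ρ = 7.7/15.7 = 0.4904
The server is busy 49.04% of the time.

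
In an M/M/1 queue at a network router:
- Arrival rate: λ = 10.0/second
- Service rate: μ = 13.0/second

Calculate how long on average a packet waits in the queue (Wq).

First, compute utilization: ρ = λ/μ = 10.0/13.0 = 0.7692
For M/M/1: Wq = λ/(μ(μ-λ))
Wq = 10.0/(13.0 × (13.0-10.0))
Wq = 10.0/(13.0 × 3.00)
Wq = 0.2564 seconds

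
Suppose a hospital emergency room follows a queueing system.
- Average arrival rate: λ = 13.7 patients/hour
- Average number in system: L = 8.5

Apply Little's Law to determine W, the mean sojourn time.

Little's Law: L = λW, so W = L/λ
W = 8.5/13.7 = 0.6204 hours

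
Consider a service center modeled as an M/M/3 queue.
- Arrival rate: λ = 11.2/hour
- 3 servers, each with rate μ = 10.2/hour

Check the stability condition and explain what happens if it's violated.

Stability requires ρ = λ/(cμ) < 1
ρ = 11.2/(3 × 10.2) = 11.2/30.60 = 0.3660
Since 0.3660 < 1, the system is STABLE.
The servers are busy 36.60% of the time.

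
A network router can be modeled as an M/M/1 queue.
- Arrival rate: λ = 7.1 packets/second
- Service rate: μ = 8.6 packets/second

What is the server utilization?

Server utilization: ρ = λ/μ
ρ = 7.1/8.6 = 0.8256
The server is busy 82.56% of the time.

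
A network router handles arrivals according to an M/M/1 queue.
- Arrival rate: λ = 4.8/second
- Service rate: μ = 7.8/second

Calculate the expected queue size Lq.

ρ = λ/μ = 4.8/7.8 = 0.6154
For M/M/1: Lq = λ²/(μ(μ-λ))
Lq = 23.04/(7.8 × 3.00)
Lq = 0.9846 packets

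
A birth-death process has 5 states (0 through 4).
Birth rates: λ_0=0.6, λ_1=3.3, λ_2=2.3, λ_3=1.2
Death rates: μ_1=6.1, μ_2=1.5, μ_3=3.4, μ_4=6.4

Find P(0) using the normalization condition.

Ratios P(n)/P(0) = (λ₀···λₙ₋₁)/(μ₁···μₙ):
P(1)/P(0) = (0.6)/(6.1) = 0.09836
P(2)/P(0) = (0.6×3.3)/(6.1×1.5) = 0.2164
P(3)/P(0) = (0.6×3.3×2.3)/(6.1×1.5×3.4) = 0.1464
P(4)/P(0) = (0.6×3.3×2.3×1.2)/(6.1×1.5×3.4×6.4) = 0.02745

Normalization: ∑ P(n) = 1
P(0) × (1.0000 + 0.09836 + 0.2164 + 0.1464 + 0.02745) = 1
P(0) × 1.4886 = 1
P(0) = 1/1.4886 = 0.6718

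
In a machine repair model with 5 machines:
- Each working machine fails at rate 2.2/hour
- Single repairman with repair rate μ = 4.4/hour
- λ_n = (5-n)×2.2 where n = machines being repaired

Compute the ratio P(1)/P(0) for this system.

P(1)/P(0) = ∏_{i=0}^{1-1} λ_i/μ_{i+1}
= (5-0)×2.2/4.4
= 2.5000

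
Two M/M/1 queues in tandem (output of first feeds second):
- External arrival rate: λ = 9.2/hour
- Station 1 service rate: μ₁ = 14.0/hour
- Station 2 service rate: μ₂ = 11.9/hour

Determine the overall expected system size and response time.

By Jackson's theorem, each station behaves as independent M/M/1.
Station 1: ρ₁ = 9.2/14.0 = 0.6571, L₁ = ρ₁/(1-ρ₁) = λ/(μ₁-λ) = 9.2/4.80 = 1.9167
Station 2: ρ₂ = 9.2/11.9 = 0.7731, L₂ = ρ₂/(1-ρ₂) = λ/(μ₂-λ) = 9.2/2.70 = 3.4074
Total: L = L₁ + L₂ = 1.9167 + 3.4074 = 5.3241
W = L/λ = 5.3241/9.2 = 0.5787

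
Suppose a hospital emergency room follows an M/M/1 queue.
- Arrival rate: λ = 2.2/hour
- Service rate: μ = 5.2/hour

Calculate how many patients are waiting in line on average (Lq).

ρ = λ/μ = 2.2/5.2 = 0.4231
For M/M/1: Lq = λ²/(μ(μ-λ))
Lq = 4.84/(5.2 × 3.00)
Lq = 0.3103 patients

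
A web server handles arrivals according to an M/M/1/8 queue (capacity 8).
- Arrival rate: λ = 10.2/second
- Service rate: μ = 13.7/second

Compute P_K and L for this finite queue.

ρ = λ/μ = 10.2/13.7 = 0.74453
P₀ = (1-ρ)/(1-ρ^(K+1)) = (1-0.74453)/(1-0.74453^9) = 0.2555/0.9297 = 0.2748
P_K = P₀×ρ^K = 0.2747868 × 0.74453^8 = 0.2747868 × 0.09441861 = 0.02594
Blocking probability P_8 = 0.02594 (2.59%)
L = ρ[1 - (K+1)ρ^K + Kρ^(K+1)] / [(1-ρ)(1-ρ^(K+1))]
L = 0.74453 × (1 - 9×0.094419 + 8×0.070297) / ((1 - 0.74453) × (1 - 0.070297)) = 2.2338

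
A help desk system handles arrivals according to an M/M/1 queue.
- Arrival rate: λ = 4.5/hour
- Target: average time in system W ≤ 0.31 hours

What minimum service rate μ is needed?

For M/M/1: W = 1/(μ-λ)
Need W ≤ 0.31, so 1/(μ-λ) ≤ 0.31
μ - λ ≥ 1/0.31 = 3.2258
μ ≥ 4.5 + 3.2258 = 7.7258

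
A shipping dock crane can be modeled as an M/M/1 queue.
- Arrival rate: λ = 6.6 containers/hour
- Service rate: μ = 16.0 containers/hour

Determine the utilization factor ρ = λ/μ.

Server utilization: ρ = λ/μ
ρ = 6.6/16.0 = 0.4125
The server is busy 41.25% of the time.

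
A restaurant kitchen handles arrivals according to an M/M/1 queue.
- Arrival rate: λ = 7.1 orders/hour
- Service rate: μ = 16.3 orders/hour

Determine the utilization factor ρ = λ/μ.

Server utilization: ρ = λ/μ
ρ = 7.1/16.3 = 0.4356
The server is busy 43.56% of the time.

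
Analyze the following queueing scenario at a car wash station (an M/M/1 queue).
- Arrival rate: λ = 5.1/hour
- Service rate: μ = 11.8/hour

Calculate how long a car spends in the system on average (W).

First, compute utilization: ρ = λ/μ = 5.1/11.8 = 0.4322
For M/M/1: W = 1/(μ-λ)
W = 1/(11.8-5.1) = 1/6.70
W = 0.1493 hours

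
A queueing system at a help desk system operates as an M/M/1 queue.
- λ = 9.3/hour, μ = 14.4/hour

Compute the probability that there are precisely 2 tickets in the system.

ρ = λ/μ = 9.3/14.4 = 0.6458
P(n) = (1-ρ)ρⁿ
P(2) = (1-0.6458) × 0.6458^2
P(2) = 0.3542 × 0.4171
P(2) = 0.1477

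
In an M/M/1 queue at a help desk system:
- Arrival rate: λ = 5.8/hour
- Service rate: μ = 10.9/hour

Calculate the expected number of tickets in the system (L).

ρ = λ/μ = 5.8/10.9 = 0.5321
For M/M/1: L = λ/(μ-λ)
L = 5.8/(10.9-5.8) = 5.8/5.10
L = 1.1373 tickets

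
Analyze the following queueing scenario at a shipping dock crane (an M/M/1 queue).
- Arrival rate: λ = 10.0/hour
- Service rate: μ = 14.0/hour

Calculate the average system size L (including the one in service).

ρ = λ/μ = 10.0/14.0 = 0.7143
For M/M/1: L = λ/(μ-λ)
L = 10.0/(14.0-10.0) = 10.0/4.00
L = 2.5000 containers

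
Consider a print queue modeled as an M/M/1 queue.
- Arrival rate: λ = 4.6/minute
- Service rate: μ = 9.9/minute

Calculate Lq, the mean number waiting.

ρ = λ/μ = 4.6/9.9 = 0.4646
For M/M/1: Lq = λ²/(μ(μ-λ))
Lq = 21.16/(9.9 × 5.30)
Lq = 0.4033 jobs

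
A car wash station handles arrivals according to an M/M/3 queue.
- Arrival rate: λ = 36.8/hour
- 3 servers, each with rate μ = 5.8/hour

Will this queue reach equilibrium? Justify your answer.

Stability requires ρ = λ/(cμ) < 1
ρ = 36.8/(3 × 5.8) = 36.8/17.40 = 2.1149
Since 2.1149 ≥ 1, the system is UNSTABLE.
Need c > λ/μ = 36.8/5.8 = 6.34.
Minimum servers needed: c = 7.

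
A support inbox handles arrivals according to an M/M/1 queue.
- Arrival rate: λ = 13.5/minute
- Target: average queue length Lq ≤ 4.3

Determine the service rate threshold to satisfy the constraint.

For M/M/1: Lq = λ²/(μ(μ-λ))
Need Lq ≤ 4.3, i.e. μ(μ-λ) ≥ λ²/4.3
μ² - 13.5μ - 182.25/4.3 ≥ 0  →  μ² - 13.5μ - 42.38372 ≥ 0
Quadratic formula (positive root): μ = [λ + √(λ² + 4×42.38372)]/2
Discriminant: 182.25 + 4×42.38372 = 351.7849, √351.7849 = 18.75593
μ ≥ (13.5 + 18.75593)/2 = 16.1280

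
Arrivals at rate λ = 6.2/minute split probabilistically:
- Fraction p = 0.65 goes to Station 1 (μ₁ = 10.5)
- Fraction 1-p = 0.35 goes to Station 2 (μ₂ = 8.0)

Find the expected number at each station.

Effective rates: λ₁ = 6.2×0.65 = 4.03, λ₂ = 6.2×0.35 = 2.17
Station 1: ρ₁ = 4.03/10.5 = 0.38381, L₁ = ρ₁/(1-ρ₁) = 0.38381/(1-0.38381) = 0.6229
Station 2: ρ₂ = 2.17/8.0 = 0.27125, L₂ = ρ₂/(1-ρ₂) = 0.27125/(1-0.27125) = 0.3722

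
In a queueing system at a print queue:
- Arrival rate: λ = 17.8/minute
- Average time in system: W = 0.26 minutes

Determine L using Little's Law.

Little's Law: L = λW
L = 17.8 × 0.26 = 4.6280 jobs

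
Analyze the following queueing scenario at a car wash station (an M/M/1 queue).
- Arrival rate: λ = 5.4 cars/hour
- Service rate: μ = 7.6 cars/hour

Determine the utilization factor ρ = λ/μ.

Server utilization: ρ = λ/μ
ρ = 5.4/7.6 = 0.7105
The server is busy 71.05% of the time.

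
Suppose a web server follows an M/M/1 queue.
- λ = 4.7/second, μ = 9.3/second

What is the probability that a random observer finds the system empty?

ρ = λ/μ = 4.7/9.3 = 0.5054
P(0) = 1 - ρ = 1 - 0.5054 = 0.4946
The server is idle 49.46% of the time.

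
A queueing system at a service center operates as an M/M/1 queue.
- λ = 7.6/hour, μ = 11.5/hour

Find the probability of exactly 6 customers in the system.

ρ = λ/μ = 7.6/11.5 = 0.66087
P(n) = (1-ρ)ρⁿ
P(6) = (1-0.66087) × 0.66087^6
P(6) = 0.3391 × 0.08331
P(6) = 0.02825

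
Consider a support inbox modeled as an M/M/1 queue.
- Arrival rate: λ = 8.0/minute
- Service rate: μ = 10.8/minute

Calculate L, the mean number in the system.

ρ = λ/μ = 8.0/10.8 = 0.7407
For M/M/1: L = λ/(μ-λ)
L = 8.0/(10.8-8.0) = 8.0/2.80
L = 2.8571 emails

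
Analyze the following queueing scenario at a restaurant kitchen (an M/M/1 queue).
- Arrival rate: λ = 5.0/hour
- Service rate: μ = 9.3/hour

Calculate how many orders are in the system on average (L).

ρ = λ/μ = 5.0/9.3 = 0.5376
For M/M/1: L = λ/(μ-λ)
L = 5.0/(9.3-5.0) = 5.0/4.30
L = 1.1628 orders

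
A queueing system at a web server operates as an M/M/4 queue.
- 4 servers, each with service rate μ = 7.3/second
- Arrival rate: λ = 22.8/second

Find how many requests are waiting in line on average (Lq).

Traffic intensity: ρ = λ/(cμ) = 22.8/(4×7.3) = 0.7808
Since ρ = 0.7808 < 1, system is stable.
Offered load a = λ/μ = cρ = 22.8/7.3 = 3.1233
P₀ = [ Σₙ₌₀^3 aⁿ/n! + a^4/(4!(1-ρ)) ]⁻¹
Σ = a^0/0! + a^1/1! + a^2/2! + a^3/3! = 1.0000 + 3.1233 + 4.8775 + 5.0779 = 14.0787
a^4/(4!(1-ρ)) = 95.15858/(24 × 0.2191781) = 18.0900
P₀ = 1/(14.0787 + 18.0900) = 0.03109
Lq = P₀·a^4·ρ / (4!(1-ρ)²) = 0.031086 × 95.1586 × 0.78082 / (24 × 0.048039) = 2.0034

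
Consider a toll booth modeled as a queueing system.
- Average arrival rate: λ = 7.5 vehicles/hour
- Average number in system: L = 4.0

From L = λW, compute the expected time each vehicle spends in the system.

Little's Law: L = λW, so W = L/λ
W = 4.0/7.5 = 0.5333 hours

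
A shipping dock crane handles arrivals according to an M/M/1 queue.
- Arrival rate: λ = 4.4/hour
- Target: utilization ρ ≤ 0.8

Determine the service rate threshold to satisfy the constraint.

ρ = λ/μ, so μ = λ/ρ
μ ≥ 4.4/0.8 = 5.5000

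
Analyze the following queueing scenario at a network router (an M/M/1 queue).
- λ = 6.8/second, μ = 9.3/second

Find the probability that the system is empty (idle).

ρ = λ/μ = 6.8/9.3 = 0.7312
P(0) = 1 - ρ = 1 - 0.7312 = 0.2688
The server is idle 26.88% of the time.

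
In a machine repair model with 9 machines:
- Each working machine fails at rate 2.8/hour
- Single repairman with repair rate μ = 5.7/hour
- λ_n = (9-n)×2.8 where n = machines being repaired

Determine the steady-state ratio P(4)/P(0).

P(4)/P(0) = ∏_{i=0}^{4-1} λ_i/μ_{i+1}
= (9-0)×2.8/5.7 × (9-1)×2.8/5.7 × (9-2)×2.8/5.7 × (9-3)×2.8/5.7
= 176.0818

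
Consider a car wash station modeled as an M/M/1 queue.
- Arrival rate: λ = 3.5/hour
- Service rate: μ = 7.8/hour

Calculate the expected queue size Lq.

ρ = λ/μ = 3.5/7.8 = 0.4487
For M/M/1: Lq = λ²/(μ(μ-λ))
Lq = 12.25/(7.8 × 4.30)
Lq = 0.3652 cars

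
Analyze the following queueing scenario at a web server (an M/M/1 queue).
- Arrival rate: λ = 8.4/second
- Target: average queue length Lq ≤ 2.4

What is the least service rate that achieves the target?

For M/M/1: Lq = λ²/(μ(μ-λ))
Need Lq ≤ 2.4, i.e. μ(μ-λ) ≥ λ²/2.4
μ² - 8.4μ - 70.56/2.4 ≥ 0  →  μ² - 8.4μ - 29.4000 ≥ 0
Quadratic formula (positive root): μ = [λ + √(λ² + 4×29.4000)]/2
Discriminant: 70.56 + 4×29.4000 = 188.1600, √188.1600 = 13.7171
μ ≥ (8.4 + 13.7171)/2 = 11.0586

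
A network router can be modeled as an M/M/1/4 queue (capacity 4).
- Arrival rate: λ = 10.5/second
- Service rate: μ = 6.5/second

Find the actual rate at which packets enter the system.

ρ = λ/μ = 10.5/6.5 = 1.61538
P₀ = (1-ρ)/(1-ρ^(K+1)) = (1-1.61538)/(1-1.61538^5) = -0.6154/-9.9995 = 0.06154
P_K = P₀×ρ^K = 0.06154 × 1.61538^4 = 0.06154 × 6.8092 = 0.4190
λ_eff = λ(1-P_K) = 10.5 × (1 - 0.41905) = 10.5 × 0.58095 = 6.1000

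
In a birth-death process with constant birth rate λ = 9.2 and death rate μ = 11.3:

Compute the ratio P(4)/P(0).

For constant rates: P(n)/P(0) = (λ/μ)^n
P(4)/P(0) = (9.2/11.3)^4 = 0.81416^4 = 0.4394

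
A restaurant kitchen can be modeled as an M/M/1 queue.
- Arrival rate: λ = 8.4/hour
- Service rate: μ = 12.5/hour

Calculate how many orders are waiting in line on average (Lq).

ρ = λ/μ = 8.4/12.5 = 0.6720
For M/M/1: Lq = λ²/(μ(μ-λ))
Lq = 70.56/(12.5 × 4.10)
Lq = 1.3768 orders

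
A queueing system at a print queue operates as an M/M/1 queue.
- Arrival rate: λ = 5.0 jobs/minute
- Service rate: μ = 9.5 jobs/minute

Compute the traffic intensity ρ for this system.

Server utilization: ρ = λ/μ
ρ = 5.0/9.5 = 0.5263
The server is busy 52.63% of the time.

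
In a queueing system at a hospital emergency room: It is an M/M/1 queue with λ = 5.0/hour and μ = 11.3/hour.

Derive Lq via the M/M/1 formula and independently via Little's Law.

Method 1 (direct): Lq = λ²/(μ(μ-λ)) = 25.00/(11.3 × 6.30) = 0.3512

Method 2 (Little's Law):
W = 1/(μ-λ) = 1/6.30 = 0.15873
Wq = W - 1/μ = 0.15873 - 0.088496 = 0.07023
Lq = λWq = 5.0 × 0.07023 = 0.3512 ✔ (matches Method 1)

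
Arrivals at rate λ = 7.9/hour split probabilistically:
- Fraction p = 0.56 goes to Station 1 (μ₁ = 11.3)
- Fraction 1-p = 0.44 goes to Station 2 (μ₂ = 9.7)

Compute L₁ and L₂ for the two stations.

Effective rates: λ₁ = 7.9×0.56 = 4.424, λ₂ = 7.9×0.44 = 3.476
Station 1: ρ₁ = 4.424/11.3 = 0.3915, L₁ = ρ₁/(1-ρ₁) = 0.3915/(1-0.3915) = 0.6434
Station 2: ρ₂ = 3.476/9.7 = 0.35835, L₂ = ρ₂/(1-ρ₂) = 0.35835/(1-0.35835) = 0.5585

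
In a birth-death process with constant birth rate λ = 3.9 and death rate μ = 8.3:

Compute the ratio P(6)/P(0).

For constant rates: P(n)/P(0) = (λ/μ)^n
P(6)/P(0) = (3.9/8.3)^6 = 0.46988^6 = 0.01076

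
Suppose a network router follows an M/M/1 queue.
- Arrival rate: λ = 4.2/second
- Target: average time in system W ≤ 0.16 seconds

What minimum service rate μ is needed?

For M/M/1: W = 1/(μ-λ)
Need W ≤ 0.16, so 1/(μ-λ) ≤ 0.16
μ - λ ≥ 1/0.16 = 6.2500
μ ≥ 4.2 + 6.2500 = 10.4500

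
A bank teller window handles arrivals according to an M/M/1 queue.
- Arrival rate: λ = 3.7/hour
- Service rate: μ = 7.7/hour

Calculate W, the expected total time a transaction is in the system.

First, compute utilization: ρ = λ/μ = 3.7/7.7 = 0.4805
For M/M/1: W = 1/(μ-λ)
W = 1/(7.7-3.7) = 1/4.00
W = 0.2500 hours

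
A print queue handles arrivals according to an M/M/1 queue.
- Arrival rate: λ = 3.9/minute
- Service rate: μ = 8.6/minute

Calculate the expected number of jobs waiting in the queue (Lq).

ρ = λ/μ = 3.9/8.6 = 0.4535
For M/M/1: Lq = λ²/(μ(μ-λ))
Lq = 15.21/(8.6 × 4.70)
Lq = 0.3763 jobs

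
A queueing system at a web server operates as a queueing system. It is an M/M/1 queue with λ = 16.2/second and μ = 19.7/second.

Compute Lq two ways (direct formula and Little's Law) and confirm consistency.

Method 1 (direct): Lq = λ²/(μ(μ-λ)) = 262.44/(19.7 × 3.50) = 3.8062

Method 2 (Little's Law):
W = 1/(μ-λ) = 1/3.50 = 0.28571
Wq = W - 1/μ = 0.28571 - 0.050761 = 0.23495
Lq = λWq = 16.2 × 0.23495 = 3.8062 ✔ (matches Method 1)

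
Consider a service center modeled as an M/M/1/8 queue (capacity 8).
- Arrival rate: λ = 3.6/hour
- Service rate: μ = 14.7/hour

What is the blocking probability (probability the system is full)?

ρ = λ/μ = 3.6/14.7 = 0.2449
P₀ = (1-ρ)/(1-ρ^(K+1)) = (1-0.2449)/(1-0.2449^9) = 0.7551/1.0000 = 0.7551
P_K = P₀×ρ^K = 0.75510 × 0.2449^8 = 0.75510 × 0.000012939 = 0.000009770
Blocking probability = 0.0009770%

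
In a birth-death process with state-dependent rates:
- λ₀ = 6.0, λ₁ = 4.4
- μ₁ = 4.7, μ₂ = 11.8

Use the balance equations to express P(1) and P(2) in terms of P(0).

Balance equations:
State 0: λ₀P₀ = μ₁P₁ → P₁ = (λ₀/μ₁)P₀ = (6.0/4.7)P₀ = 1.2766P₀
State 1: P₂ = (λ₀λ₁)/(μ₁μ₂)P₀ = (6.0×4.4)/(4.7×11.8)P₀ = 0.4760P₀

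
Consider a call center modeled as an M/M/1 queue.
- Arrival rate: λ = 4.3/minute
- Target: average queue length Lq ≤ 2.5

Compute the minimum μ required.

For M/M/1: Lq = λ²/(μ(μ-λ))
Need Lq ≤ 2.5, i.e. μ(μ-λ) ≥ λ²/2.5
μ² - 4.3μ - 18.49/2.5 ≥ 0  →  μ² - 4.3μ - 7.3960 ≥ 0
Quadratic formula (positive root): μ = [λ + √(λ² + 4×7.3960)]/2
Discriminant: 18.49 + 4×7.3960 = 48.0740, √48.0740 = 6.93354
μ ≥ (4.3 + 6.93354)/2 = 5.6168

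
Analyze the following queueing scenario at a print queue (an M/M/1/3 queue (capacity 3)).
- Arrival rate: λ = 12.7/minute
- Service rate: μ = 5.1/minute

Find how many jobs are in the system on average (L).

ρ = λ/μ = 12.7/5.1 = 2.4902
P₀ = (1-ρ)/(1-ρ^(K+1)) = (1-2.4902)/(1-2.4902^4) = -1.4902/-37.4536 = 0.03979
P_K = P₀×ρ^K = 0.03979 × 2.4902^3 = 0.03979 × 15.4420 = 0.6144
L = ρ[1 - (K+1)ρ^K + Kρ^(K+1)] / [(1-ρ)(1-ρ^(K+1))]
L = 2.4902 × (1 - 4×15.4420 + 3×38.4536) / ((1 - 2.4902) × (1 - 38.4536)) = 2.4357 jobs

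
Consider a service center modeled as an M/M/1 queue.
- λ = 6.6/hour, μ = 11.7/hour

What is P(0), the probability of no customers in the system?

ρ = λ/μ = 6.6/11.7 = 0.5641
P(0) = 1 - ρ = 1 - 0.5641 = 0.4359
The server is idle 43.59% of the time.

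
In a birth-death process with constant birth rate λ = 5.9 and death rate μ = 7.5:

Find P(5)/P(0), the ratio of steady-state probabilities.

For constant rates: P(n)/P(0) = (λ/μ)^n
P(5)/P(0) = (5.9/7.5)^5 = 0.7867^5 = 0.3013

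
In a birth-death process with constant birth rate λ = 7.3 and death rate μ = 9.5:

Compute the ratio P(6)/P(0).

For constant rates: P(n)/P(0) = (λ/μ)^n
P(6)/P(0) = (7.3/9.5)^6 = 0.76842^6 = 0.2059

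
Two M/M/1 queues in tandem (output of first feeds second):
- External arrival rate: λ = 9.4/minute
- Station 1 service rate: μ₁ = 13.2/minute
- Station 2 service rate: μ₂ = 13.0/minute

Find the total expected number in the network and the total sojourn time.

By Jackson's theorem, each station behaves as independent M/M/1.
Station 1: ρ₁ = 9.4/13.2 = 0.7121, L₁ = ρ₁/(1-ρ₁) = λ/(μ₁-λ) = 9.4/3.80 = 2.4737
Station 2: ρ₂ = 9.4/13.0 = 0.7231, L₂ = ρ₂/(1-ρ₂) = λ/(μ₂-λ) = 9.4/3.60 = 2.6111
Total: L = L₁ + L₂ = 2.4737 + 2.6111 = 5.0848
W = L/λ = 5.0848/9.4 = 0.5409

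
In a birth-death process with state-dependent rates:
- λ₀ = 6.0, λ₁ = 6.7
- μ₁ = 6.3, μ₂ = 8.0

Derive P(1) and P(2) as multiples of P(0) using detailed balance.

Balance equations:
State 0: λ₀P₀ = μ₁P₁ → P₁ = (λ₀/μ₁)P₀ = (6.0/6.3)P₀ = 0.9524P₀
State 1: P₂ = (λ₀λ₁)/(μ₁μ₂)P₀ = (6.0×6.7)/(6.3×8.0)P₀ = 0.7976P₀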